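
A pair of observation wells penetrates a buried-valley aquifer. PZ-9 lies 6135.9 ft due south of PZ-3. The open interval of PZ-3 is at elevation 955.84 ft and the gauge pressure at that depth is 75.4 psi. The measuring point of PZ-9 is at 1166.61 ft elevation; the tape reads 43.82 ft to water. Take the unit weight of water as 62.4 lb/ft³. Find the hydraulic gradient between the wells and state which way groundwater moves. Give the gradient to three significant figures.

i ≈ 0.00115; groundwater flows toward the south

Pressure head at PZ-3: ψ = 144·P/γ = 144 × 75.4 / 62.4 = 174.00 ft.
Total head at PZ-3: h = z + ψ = 955.84 + 174.00 = 1129.84 ft.
Total head at PZ-9: h = 1166.61 − 43.82 = 1122.79 ft.
Head difference: h(PZ-3) − h(PZ-9) = 1129.84 − 1122.79 = 7.05 ft.
Hydraulic gradient: i = |Δh| / L = 7.05 / 6135.9 = 0.00115.
Flow is from higher to lower head: from PZ-3 toward PZ-9, i.e. toward the south.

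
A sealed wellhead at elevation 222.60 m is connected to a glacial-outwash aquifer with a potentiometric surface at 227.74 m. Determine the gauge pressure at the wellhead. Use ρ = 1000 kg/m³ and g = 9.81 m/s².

P ≈ 50.4 kPa

Head above the cap: Δh = 227.74 − 222.60 = 5.14 m.
P = ρgΔh = 1000 × 9.81 × 5.14 = 50423 Pa ≈ 50.4 kPa.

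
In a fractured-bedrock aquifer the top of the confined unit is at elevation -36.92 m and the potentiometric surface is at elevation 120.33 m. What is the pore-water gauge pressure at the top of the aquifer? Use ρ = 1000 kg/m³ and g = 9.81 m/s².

Pressure head at the aquifer top: ψ = h − z = 120.33 − (-36.92) = 157.25 m.
P = ρgψ = 1000 × 9.81 × 157.25 = 1542622 Pa ≈ 1540 kPa.

P ≈ 1540 kPa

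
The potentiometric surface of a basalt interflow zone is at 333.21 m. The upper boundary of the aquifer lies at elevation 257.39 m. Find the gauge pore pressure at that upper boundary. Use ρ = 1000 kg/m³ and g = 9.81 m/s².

P ≈ 744 kPa

Pressure head at the aquifer top: ψ = h − z = 333.21 − 257.39 = 75.82 m.
P = ρgψ = 1000 × 9.81 × 75.82 = 743794 Pa ≈ 744 kPa.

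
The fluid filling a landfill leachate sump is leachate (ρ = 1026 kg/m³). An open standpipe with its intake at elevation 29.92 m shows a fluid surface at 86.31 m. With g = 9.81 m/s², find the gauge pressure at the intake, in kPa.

Pressure head ψ = h − z = 86.31 − 29.92 = 56.39 m.
P = ρgψ = 1026 × 9.81 × 56.39 = 567569 Pa ≈ 568 kPa.

P ≈ 568 kPa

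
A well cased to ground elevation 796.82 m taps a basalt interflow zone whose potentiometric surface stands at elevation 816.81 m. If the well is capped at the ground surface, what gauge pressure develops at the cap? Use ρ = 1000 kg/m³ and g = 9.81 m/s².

P ≈ 196 kPa

Head above the cap: Δh = 816.81 − 796.82 = 19.99 m.
P = ρgΔh = 1000 × 9.81 × 19.99 = 196102 Pa ≈ 196 kPa.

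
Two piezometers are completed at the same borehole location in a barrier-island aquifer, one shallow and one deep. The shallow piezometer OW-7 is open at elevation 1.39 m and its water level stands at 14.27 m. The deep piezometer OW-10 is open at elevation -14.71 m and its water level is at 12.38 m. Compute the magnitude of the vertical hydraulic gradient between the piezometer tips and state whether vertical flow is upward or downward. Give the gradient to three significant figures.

Total head at OW-7: h = 14.27 m (water level in the standpipe).
Total head at OW-10: h = 12.38 m.
Δh = h(OW-7) − h(OW-10) = 14.27 − 12.38 = 1.89 m.
Vertical separation Δz = 1.39 − (-14.71) = 16.10 m.
|i_v| = |Δh| / Δz = 1.89 / 16.10 = 0.117.
Head is higher in the shallow piezometer, so vertical flow is downward (recharge condition).

|i_v| ≈ 0.117; vertical flow is downward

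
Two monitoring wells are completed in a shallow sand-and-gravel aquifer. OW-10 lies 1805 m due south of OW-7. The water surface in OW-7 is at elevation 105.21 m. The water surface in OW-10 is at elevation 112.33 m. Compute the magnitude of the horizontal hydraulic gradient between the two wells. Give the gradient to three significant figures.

Total head at OW-7: h = 105.21 m (water level in the piezometer is the total head).
Total head at OW-10: h = 112.33 m (water level in the piezometer is the total head).
Head difference: h(OW-7) − h(OW-10) = 105.21 − 112.33 = -7.12 m.
Hydraulic gradient: i = |Δh| / L = 7.12 / 1805 = 0.00394.

i ≈ 0.00394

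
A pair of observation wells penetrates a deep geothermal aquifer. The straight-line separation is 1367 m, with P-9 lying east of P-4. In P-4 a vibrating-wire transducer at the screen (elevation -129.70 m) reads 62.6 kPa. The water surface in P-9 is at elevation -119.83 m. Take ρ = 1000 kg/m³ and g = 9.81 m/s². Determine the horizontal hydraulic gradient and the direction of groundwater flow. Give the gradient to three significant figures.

i ≈ 0.00255; groundwater flows toward the west

Pressure head at P-4: ψ = P/(ρg) = 62.6×1000 / (1000 × 9.81) = 6.38 m.
Total head at P-4: h = z + ψ = -129.70 + 6.38 = -123.32 m.
Total head at P-9: h = -119.83 m (water level in the piezometer is the total head).
Head difference: h(P-4) − h(P-9) = -123.32 − (-119.83) = -3.49 m.
Hydraulic gradient: i = |Δh| / L = 3.49 / 1367 = 0.00255.
Flow is from higher to lower head: from P-9 toward P-4, i.e. toward the west.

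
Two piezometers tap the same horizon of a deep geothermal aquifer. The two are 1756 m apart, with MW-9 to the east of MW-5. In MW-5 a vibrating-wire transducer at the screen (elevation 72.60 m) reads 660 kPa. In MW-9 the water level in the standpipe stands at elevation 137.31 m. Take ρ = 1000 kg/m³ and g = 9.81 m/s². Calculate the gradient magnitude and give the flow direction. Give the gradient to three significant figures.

Pressure head at MW-5: ψ = P/(ρg) = 660×1000 / (1000 × 9.81) = 67.28 m.
Total head at MW-5: h = z + ψ = 72.60 + 67.28 = 139.88 m.
Total head at MW-9: h = 137.31 m (water level in the piezometer is the total head).
Head difference: h(MW-5) − h(MW-9) = 139.88 − 137.31 = 2.57 m.
Hydraulic gradient: i = |Δh| / L = 2.57 / 1756 = 0.00146.
Flow is from higher to lower head: from MW-5 toward MW-9, i.e. toward the east.

i ≈ 0.00146; groundwater flows toward the east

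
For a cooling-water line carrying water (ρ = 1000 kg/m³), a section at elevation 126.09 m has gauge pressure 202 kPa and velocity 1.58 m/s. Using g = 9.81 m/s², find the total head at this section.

Pressure head ψ = P/(ρg) = 202×1000 / (1000 × 9.81) = 20.59 m.
Velocity head = v²/(2g) = 1.58² / (2 × 9.81) = 0.127 m.
h = z + ψ + v²/(2g) = 126.09 + 20.59 + 0.127 = 146.81 m.

h ≈ 146.81 m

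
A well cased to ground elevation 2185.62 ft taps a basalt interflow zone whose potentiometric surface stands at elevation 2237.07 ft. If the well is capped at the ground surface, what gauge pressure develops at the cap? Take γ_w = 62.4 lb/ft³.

P ≈ 22.3 psi

Head above the cap: Δh = 2237.07 − 2185.62 = 51.45 ft.
P = γΔh/144 = 62.4 × 51.45 / 144 = 22.3 psi.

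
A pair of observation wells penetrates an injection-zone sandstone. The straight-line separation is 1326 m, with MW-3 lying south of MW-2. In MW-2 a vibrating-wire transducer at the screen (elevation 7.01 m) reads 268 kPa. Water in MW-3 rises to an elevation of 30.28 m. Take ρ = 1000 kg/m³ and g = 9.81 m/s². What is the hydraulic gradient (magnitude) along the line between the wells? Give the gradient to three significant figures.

Pressure head at MW-2: ψ = P/(ρg) = 268×1000 / (1000 × 9.81) = 27.32 m.
Total head at MW-2: h = z + ψ = 7.01 + 27.32 = 34.33 m.
Total head at MW-3: h = 30.28 m (water level in the piezometer is the total head).
Head difference: h(MW-2) − h(MW-3) = 34.33 − 30.28 = 4.05 m.
Hydraulic gradient: i = |Δh| / L = 4.05 / 1326 = 0.00305.

i ≈ 0.00305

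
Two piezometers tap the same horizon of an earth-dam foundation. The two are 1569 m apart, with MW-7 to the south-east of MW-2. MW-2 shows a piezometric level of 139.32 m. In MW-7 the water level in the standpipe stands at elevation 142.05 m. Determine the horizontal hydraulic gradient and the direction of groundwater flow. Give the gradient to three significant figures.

Total head at MW-2: h = 139.32 m (water level in the piezometer is the total head).
Total head at MW-7: h = 142.05 m (water level in the piezometer is the total head).
Head difference: h(MW-2) − h(MW-7) = 139.32 − 142.05 = -2.73 m.
Hydraulic gradient: i = |Δh| / L = 2.73 / 1569 = 0.00174.
Flow is from higher to lower head: from MW-7 toward MW-2, i.e. toward the north-west.

i ≈ 0.00174; groundwater flows toward the north-west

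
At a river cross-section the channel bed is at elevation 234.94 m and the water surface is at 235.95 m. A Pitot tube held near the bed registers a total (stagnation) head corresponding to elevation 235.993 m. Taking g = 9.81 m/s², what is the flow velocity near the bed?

v ≈ 0.919 m/s

Near the bed, under hydrostatic conditions, the piezometric head (z + ψ) equals the free-surface elevation, 235.95 m.
Velocity head = total − piezometric = 235.993 − 235.95 = 0.043 m.
v = √(2g·h_v) = √(2 × 9.81 × 0.043) = 0.919 m/s.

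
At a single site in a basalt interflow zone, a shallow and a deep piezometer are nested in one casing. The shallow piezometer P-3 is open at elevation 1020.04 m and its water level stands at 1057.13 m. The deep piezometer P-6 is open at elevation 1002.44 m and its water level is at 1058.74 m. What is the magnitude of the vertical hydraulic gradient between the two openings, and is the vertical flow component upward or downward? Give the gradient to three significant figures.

Total head at P-3: h = 1057.13 m (water level in the standpipe).
Total head at P-6: h = 1058.74 m.
Δh = h(P-3) − h(P-6) = 1057.13 − 1058.74 = -1.61 m.
Vertical separation Δz = 1020.04 − 1002.44 = 17.60 m.
|i_v| = |Δh| / Δz = 1.61 / 17.60 = 0.0915.
Head is higher in the deep piezometer, so vertical flow is upward (discharge condition).

|i_v| ≈ 0.0915; vertical flow is upward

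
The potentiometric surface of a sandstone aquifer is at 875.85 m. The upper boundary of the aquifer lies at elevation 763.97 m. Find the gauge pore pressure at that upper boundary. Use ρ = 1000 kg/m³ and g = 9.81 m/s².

P ≈ 1100 kPa

Pressure head at the aquifer top: ψ = h − z = 875.85 − 763.97 = 111.88 m.
P = ρgψ = 1000 × 9.81 × 111.88 = 1097543 Pa ≈ 1100 kPa.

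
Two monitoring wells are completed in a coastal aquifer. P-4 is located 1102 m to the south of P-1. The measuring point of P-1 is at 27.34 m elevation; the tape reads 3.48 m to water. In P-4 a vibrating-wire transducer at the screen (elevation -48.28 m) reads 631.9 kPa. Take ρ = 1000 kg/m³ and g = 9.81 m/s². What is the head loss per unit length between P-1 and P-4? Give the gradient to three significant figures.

Total head at P-1: h = 27.34 − 3.48 = 23.86 m.
Pressure head at P-4: ψ = P/(ρg) = 631.9×1000 / (1000 × 9.81) = 64.41 m.
Total head at P-4: h = z + ψ = -48.28 + 64.41 = 16.13 m.
Head difference: h(P-1) − h(P-4) = 23.86 − 16.13 = 7.73 m.
Hydraulic gradient: i = |Δh| / L = 7.73 / 1102 = 0.00701.

i ≈ 0.00701 m/m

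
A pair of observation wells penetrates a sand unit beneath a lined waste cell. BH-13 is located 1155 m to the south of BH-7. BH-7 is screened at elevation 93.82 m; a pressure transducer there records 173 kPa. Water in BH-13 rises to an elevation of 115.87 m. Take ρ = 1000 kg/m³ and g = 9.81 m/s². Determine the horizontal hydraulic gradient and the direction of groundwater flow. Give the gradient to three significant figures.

i ≈ 0.00382; groundwater flows toward the north

Pressure head at BH-7: ψ = P/(ρg) = 173×1000 / (1000 × 9.81) = 17.64 m.
Total head at BH-7: h = z + ψ = 93.82 + 17.64 = 111.46 m.
Total head at BH-13: h = 115.87 m (water level in the piezometer is the total head).
Head difference: h(BH-7) − h(BH-13) = 111.46 − 115.87 = -4.41 m.
Hydraulic gradient: i = |Δh| / L = 4.41 / 1155 = 0.00382.
Flow is from higher to lower head: from BH-13 toward BH-7, i.e. toward the north.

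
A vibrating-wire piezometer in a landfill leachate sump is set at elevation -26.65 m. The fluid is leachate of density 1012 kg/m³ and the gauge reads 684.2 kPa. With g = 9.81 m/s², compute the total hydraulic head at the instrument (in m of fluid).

h ≈ 42.27 m

ψ = P/(ρg) = 684.2×1000 / (1012 × 9.81) = 68.92 m.
h = z + ψ = -26.65 + 68.92 = 42.27 m.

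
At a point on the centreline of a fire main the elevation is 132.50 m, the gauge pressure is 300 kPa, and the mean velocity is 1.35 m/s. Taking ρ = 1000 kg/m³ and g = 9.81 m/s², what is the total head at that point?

h ≈ 163.17 m

Pressure head ψ = P/(ρg) = 300×1000 / (1000 × 9.81) = 30.58 m.
Velocity head = v²/(2g) = 1.35² / (2 × 9.81) = 0.093 m.
h = z + ψ + v²/(2g) = 132.50 + 30.58 + 0.093 = 163.17 m.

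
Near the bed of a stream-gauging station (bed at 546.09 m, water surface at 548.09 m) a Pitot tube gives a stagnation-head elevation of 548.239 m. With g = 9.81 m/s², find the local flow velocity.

v ≈ 1.71 m/s

Near the bed, under hydrostatic conditions, the piezometric head (z + ψ) equals the free-surface elevation, 548.09 m.
Velocity head = total − piezometric = 548.239 − 548.09 = 0.149 m.
v = √(2g·h_v) = √(2 × 9.81 × 0.149) = 1.71 m/s.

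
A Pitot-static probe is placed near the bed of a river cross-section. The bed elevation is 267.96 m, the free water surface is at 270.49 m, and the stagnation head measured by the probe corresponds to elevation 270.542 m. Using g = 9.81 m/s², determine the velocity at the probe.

Near the bed, under hydrostatic conditions, the piezometric head (z + ψ) equals the free-surface elevation, 270.49 m.
Velocity head = total − piezometric = 270.542 − 270.49 = 0.052 m.
v = √(2g·h_v) = √(2 × 9.81 × 0.052) = 1.01 m/s.

v ≈ 1.01 m/s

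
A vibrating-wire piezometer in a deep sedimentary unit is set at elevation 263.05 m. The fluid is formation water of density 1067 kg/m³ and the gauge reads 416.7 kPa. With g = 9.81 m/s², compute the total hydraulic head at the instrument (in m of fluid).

ψ = P/(ρg) = 416.7×1000 / (1067 × 9.81) = 39.81 m.
h = z + ψ = 263.05 + 39.81 = 302.86 m.

h ≈ 302.86 m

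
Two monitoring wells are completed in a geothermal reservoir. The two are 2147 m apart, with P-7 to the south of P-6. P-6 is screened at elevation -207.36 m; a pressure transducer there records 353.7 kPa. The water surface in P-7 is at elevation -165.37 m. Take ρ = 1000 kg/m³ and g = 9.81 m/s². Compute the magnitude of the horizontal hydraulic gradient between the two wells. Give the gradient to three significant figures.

Pressure head at P-6: ψ = P/(ρg) = 353.7×1000 / (1000 × 9.81) = 36.06 m.
Total head at P-6: h = z + ψ = -207.36 + 36.06 = -171.30 m.
Total head at P-7: h = -165.37 m (water level in the piezometer is the total head).
Head difference: h(P-6) − h(P-7) = -171.30 − (-165.37) = -5.93 m.
Hydraulic gradient: i = |Δh| / L = 5.93 / 2147 = 0.00276.

i ≈ 0.00276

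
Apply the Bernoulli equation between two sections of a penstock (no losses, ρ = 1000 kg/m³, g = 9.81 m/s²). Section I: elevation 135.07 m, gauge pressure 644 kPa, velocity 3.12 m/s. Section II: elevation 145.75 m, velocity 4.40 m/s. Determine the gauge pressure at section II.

P₂ ≈ 534 kPa

Pressure head at I: ψ₁ = P₁/(ρg) = 644×1000 / (1000 × 9.81) = 65.65 m.
Velocity heads: v₁²/2g = 3.12²/19.62 = 0.496 m; v₂²/2g = 4.40²/19.62 = 0.987 m.
Total head H = z₁ + ψ₁ + v₁²/2g = 135.07 + 65.65 + 0.496 = 201.22 m.
ψ₂ = H − z₂ − v₂²/2g = 201.22 − 145.75 − 0.987 = 54.48 m.
P₂ = ρgψ₂ = 1000 × 9.81 × 54.48 ≈ 534 kPa.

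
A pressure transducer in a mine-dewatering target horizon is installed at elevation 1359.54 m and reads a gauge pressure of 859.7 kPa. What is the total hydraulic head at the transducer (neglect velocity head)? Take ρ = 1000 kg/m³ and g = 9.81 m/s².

ψ = P/(ρg) = 859.7×1000 / (1000 × 9.81) = 87.64 m.
h = z + ψ = 1359.54 + 87.64 = 1447.18 m.

h ≈ 1447.18 m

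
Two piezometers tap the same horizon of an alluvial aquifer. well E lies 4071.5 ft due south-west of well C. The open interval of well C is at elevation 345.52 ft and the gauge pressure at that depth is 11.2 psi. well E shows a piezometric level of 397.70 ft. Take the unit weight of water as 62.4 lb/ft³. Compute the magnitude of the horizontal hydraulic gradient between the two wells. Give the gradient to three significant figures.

Pressure head at well C: ψ = 144·P/γ = 144 × 11.2 / 62.4 = 25.85 ft.
Total head at well C: h = z + ψ = 345.52 + 25.85 = 371.37 ft.
Total head at well E: h = 397.70 ft (water level in the piezometer is the total head).
Head difference: h(well C) − h(well E) = 371.37 − 397.70 = -26.33 ft.
Hydraulic gradient: i = |Δh| / L = 26.33 / 4071.5 = 0.00647.

i ≈ 0.00647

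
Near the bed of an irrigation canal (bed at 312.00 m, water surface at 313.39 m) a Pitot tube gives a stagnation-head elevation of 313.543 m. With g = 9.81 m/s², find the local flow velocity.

Near the bed, under hydrostatic conditions, the piezometric head (z + ψ) equals the free-surface elevation, 313.39 m.
Velocity head = total − piezometric = 313.543 − 313.39 = 0.153 m.
v = √(2g·h_v) = √(2 × 9.81 × 0.153) = 1.73 m/s.

v ≈ 1.73 m/s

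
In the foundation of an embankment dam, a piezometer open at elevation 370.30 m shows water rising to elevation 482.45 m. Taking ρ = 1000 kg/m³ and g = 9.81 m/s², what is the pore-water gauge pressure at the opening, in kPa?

Pressure head ψ = h − z = 482.45 − 370.30 = 112.15 m.
P = ρgψ = 1000 × 9.81 × 112.15 = 1100192 Pa ≈ 1100 kPa.

P ≈ 1100 kPa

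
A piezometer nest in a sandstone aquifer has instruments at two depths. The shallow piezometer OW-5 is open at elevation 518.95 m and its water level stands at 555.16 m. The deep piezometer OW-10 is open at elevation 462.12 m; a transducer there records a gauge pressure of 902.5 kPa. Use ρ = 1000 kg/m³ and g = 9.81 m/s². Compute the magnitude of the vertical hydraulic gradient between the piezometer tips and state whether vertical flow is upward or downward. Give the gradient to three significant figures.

|i_v| ≈ 0.0183; vertical flow is downward

Total head at OW-5: h = 555.16 m (water level in the standpipe).
Pressure head at OW-10: ψ = P/(ρg) = 902.5×1000 / (1000 × 9.81) = 92.00 m.
Total head at OW-10: h = z + ψ = 462.12 + 92.00 = 554.12 m.
Δh = h(OW-5) − h(OW-10) = 555.16 − 554.12 = 1.04 m.
Vertical separation Δz = 518.95 − 462.12 = 56.83 m.
|i_v| = |Δh| / Δz = 1.04 / 56.83 = 0.0183.
Head is higher in the shallow piezometer, so vertical flow is downward (recharge condition).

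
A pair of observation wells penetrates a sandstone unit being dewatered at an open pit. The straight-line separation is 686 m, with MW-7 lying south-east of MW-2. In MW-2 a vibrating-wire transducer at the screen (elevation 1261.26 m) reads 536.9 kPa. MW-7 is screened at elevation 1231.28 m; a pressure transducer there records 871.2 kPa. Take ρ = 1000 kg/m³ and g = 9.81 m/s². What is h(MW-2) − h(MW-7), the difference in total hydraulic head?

Δh ≈ -4.10 m

Pressure head at MW-2: ψ = P/(ρg) = 536.9×1000 / (1000 × 9.81) = 54.73 m.
Total head at MW-2: h = z + ψ = 1261.26 + 54.73 = 1315.99 m.
Pressure head at MW-7: ψ = P/(ρg) = 871.2×1000 / (1000 × 9.81) = 88.81 m.
Total head at MW-7: h = z + ψ = 1231.28 + 88.81 = 1320.09 m.
Head difference: h(MW-2) − h(MW-7) = 1315.99 − 1320.09 = -4.10 m.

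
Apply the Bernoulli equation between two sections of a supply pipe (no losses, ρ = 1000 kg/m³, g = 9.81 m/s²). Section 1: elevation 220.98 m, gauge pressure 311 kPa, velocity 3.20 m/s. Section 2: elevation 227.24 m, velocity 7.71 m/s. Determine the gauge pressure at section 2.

P₂ ≈ 225 kPa

Pressure head at 1: ψ₁ = P₁/(ρg) = 311×1000 / (1000 × 9.81) = 31.70 m.
Velocity heads: v₁²/2g = 3.20²/19.62 = 0.522 m; v₂²/2g = 7.71²/19.62 = 3.030 m.
Total head H = z₁ + ψ₁ + v₁²/2g = 220.98 + 31.70 + 0.522 = 253.20 m.
ψ₂ = H − z₂ − v₂²/2g = 253.20 − 227.24 − 3.030 = 22.93 m.
P₂ = ρgψ₂ = 1000 × 9.81 × 22.93 ≈ 225 kPa.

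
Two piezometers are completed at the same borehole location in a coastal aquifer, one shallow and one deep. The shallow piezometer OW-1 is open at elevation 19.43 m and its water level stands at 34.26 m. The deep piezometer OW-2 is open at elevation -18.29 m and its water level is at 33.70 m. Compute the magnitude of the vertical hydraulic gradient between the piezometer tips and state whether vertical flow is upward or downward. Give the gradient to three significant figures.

|i_v| ≈ 0.0148; vertical flow is downward

Total head at OW-1: h = 34.26 m (water level in the standpipe).
Total head at OW-2: h = 33.70 m.
Δh = h(OW-1) − h(OW-2) = 34.26 − 33.70 = 0.56 m.
Vertical separation Δz = 19.43 − (-18.29) = 37.72 m.
|i_v| = |Δh| / Δz = 0.56 / 37.72 = 0.0148.
Head is higher in the shallow piezometer, so vertical flow is downward (recharge condition).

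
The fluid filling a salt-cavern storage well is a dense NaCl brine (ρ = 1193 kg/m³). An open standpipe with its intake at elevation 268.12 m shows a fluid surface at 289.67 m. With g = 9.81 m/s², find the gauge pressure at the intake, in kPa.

P ≈ 252 kPa

Pressure head ψ = h − z = 289.67 − 268.12 = 21.55 m.
P = ρgψ = 1193 × 9.81 × 21.55 = 252207 Pa ≈ 252 kPa.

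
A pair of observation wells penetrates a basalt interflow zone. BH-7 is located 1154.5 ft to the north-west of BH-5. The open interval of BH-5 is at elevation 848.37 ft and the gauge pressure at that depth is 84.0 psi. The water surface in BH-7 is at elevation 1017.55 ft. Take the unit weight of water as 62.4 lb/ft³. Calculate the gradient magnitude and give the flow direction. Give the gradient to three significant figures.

i ≈ 0.0214; groundwater flows toward the north-west

Pressure head at BH-5: ψ = 144·P/γ = 144 × 84.0 / 62.4 = 193.85 ft.
Total head at BH-5: h = z + ψ = 848.37 + 193.85 = 1042.22 ft.
Total head at BH-7: h = 1017.55 ft (water level in the piezometer is the total head).
Head difference: h(BH-5) − h(BH-7) = 1042.22 − 1017.55 = 24.67 ft.
Hydraulic gradient: i = |Δh| / L = 24.67 / 1154.5 = 0.0214.
Flow is from higher to lower head: from BH-5 toward BH-7, i.e. toward the north-west.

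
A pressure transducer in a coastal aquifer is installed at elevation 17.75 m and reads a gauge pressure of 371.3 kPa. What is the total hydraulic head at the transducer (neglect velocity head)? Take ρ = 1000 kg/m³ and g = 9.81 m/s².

ψ = P/(ρg) = 371.3×1000 / (1000 × 9.81) = 37.85 m.
h = z + ψ = 17.75 + 37.85 = 55.60 m.

h ≈ 55.60 m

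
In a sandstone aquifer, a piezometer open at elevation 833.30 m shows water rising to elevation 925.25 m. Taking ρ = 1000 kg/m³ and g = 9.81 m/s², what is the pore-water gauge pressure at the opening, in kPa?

Pressure head ψ = h − z = 925.25 − 833.30 = 91.95 m.
P = ρgψ = 1000 × 9.81 × 91.95 = 902030 Pa ≈ 902 kPa.

P ≈ 902 kPa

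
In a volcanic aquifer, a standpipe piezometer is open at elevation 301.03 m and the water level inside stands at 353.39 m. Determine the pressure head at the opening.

Total head h = 353.39 m (the water-surface elevation in the piezometer).
Pressure head ψ = h − z = 353.39 − 301.03 = 52.36 m.

ψ ≈ 52.36 m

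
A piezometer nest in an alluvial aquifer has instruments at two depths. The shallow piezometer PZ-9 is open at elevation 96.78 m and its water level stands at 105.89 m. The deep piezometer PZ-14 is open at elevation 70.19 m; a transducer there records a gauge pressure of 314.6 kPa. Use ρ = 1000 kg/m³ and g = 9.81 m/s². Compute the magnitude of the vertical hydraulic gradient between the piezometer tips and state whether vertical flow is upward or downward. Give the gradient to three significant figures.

|i_v| ≈ 0.137; vertical flow is downward

Total head at PZ-9: h = 105.89 m (water level in the standpipe).
Pressure head at PZ-14: ψ = P/(ρg) = 314.6×1000 / (1000 × 9.81) = 32.07 m.
Total head at PZ-14: h = z + ψ = 70.19 + 32.07 = 102.26 m.
Δh = h(PZ-9) − h(PZ-14) = 105.89 − 102.26 = 3.63 m.
Vertical separation Δz = 96.78 − 70.19 = 26.59 m.
|i_v| = |Δh| / Δz = 3.63 / 26.59 = 0.137.
Head is higher in the shallow piezometer, so vertical flow is downward (recharge condition).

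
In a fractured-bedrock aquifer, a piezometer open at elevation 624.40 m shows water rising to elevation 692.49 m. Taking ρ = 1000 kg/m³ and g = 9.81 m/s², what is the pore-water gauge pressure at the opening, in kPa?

Pressure head ψ = h − z = 692.49 − 624.40 = 68.09 m.
P = ρgψ = 1000 × 9.81 × 68.09 = 667963 Pa ≈ 668 kPa.

P ≈ 668 kPa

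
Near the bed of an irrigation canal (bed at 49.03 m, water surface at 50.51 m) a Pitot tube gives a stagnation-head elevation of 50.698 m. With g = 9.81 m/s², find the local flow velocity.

Near the bed, under hydrostatic conditions, the piezometric head (z + ψ) equals the free-surface elevation, 50.51 m.
Velocity head = total − piezometric = 50.698 − 50.51 = 0.188 m.
v = √(2g·h_v) = √(2 × 9.81 × 0.188) = 1.92 m/s.

v ≈ 1.92 m/s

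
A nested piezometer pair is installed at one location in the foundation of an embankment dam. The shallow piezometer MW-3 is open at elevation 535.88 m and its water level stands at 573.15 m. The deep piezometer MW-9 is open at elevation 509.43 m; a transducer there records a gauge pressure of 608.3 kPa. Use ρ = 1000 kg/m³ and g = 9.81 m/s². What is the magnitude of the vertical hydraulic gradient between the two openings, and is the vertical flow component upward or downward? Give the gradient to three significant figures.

Total head at MW-3: h = 573.15 m (water level in the standpipe).
Pressure head at MW-9: ψ = P/(ρg) = 608.3×1000 / (1000 × 9.81) = 62.01 m.
Total head at MW-9: h = z + ψ = 509.43 + 62.01 = 571.44 m.
Δh = h(MW-3) − h(MW-9) = 573.15 − 571.44 = 1.71 m.
Vertical separation Δz = 535.88 − 509.43 = 26.45 m.
|i_v| = |Δh| / Δz = 1.71 / 26.45 = 0.0647.
Head is higher in the shallow piezometer, so vertical flow is downward (recharge condition).

|i_v| ≈ 0.0647; vertical flow is downward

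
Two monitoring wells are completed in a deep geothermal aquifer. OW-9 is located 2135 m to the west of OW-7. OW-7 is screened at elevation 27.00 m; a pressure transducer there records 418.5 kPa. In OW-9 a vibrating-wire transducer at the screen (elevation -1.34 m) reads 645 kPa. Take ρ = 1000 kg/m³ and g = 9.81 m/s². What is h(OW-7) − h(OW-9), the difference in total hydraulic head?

Pressure head at OW-7: ψ = P/(ρg) = 418.5×1000 / (1000 × 9.81) = 42.66 m.
Total head at OW-7: h = z + ψ = 27.00 + 42.66 = 69.66 m.
Pressure head at OW-9: ψ = P/(ρg) = 645×1000 / (1000 × 9.81) = 65.75 m.
Total head at OW-9: h = z + ψ = -1.34 + 65.75 = 64.41 m.
Head difference: h(OW-7) − h(OW-9) = 69.66 − 64.41 = 5.25 m.

Δh ≈ 5.25 m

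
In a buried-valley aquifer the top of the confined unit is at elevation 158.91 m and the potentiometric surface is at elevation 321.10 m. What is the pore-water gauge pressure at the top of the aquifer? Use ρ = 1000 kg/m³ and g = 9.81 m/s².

Pressure head at the aquifer top: ψ = h − z = 321.10 − 158.91 = 162.19 m.
P = ρgψ = 1000 × 9.81 × 162.19 = 1591084 Pa ≈ 1590 kPa.

P ≈ 1590 kPa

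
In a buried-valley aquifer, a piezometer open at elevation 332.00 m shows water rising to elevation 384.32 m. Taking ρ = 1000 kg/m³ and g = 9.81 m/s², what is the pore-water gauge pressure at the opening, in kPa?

P ≈ 513 kPa

Pressure head ψ = h − z = 384.32 − 332.00 = 52.32 m.
P = ρgψ = 1000 × 9.81 × 52.32 = 513259 Pa ≈ 513 kPa.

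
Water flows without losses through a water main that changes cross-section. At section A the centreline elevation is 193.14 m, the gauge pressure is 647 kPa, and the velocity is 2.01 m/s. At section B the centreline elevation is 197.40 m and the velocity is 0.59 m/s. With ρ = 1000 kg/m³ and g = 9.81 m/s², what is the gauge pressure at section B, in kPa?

P₂ ≈ 607 kPa

Pressure head at A: ψ₁ = P₁/(ρg) = 647×1000 / (1000 × 9.81) = 65.95 m.
Velocity heads: v₁²/2g = 2.01²/19.62 = 0.206 m; v₂²/2g = 0.59²/19.62 = 0.018 m.
Total head H = z₁ + ψ₁ + v₁²/2g = 193.14 + 65.95 + 0.206 = 259.30 m.
ψ₂ = H − z₂ − v₂²/2g = 259.30 − 197.40 − 0.018 = 61.88 m.
P₂ = ρgψ₂ = 1000 × 9.81 × 61.88 ≈ 607 kPa.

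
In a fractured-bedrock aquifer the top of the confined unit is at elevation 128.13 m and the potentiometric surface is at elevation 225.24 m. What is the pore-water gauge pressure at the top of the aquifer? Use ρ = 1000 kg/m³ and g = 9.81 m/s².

Pressure head at the aquifer top: ψ = h − z = 225.24 − 128.13 = 97.11 m.
P = ρgψ = 1000 × 9.81 × 97.11 = 952649 Pa ≈ 953 kPa.

P ≈ 953 kPa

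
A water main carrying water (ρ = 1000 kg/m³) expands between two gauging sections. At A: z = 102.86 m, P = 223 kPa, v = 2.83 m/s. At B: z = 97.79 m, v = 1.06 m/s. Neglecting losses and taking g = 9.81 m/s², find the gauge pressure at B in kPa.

P₂ ≈ 276 kPa

Pressure head at A: ψ₁ = P₁/(ρg) = 223×1000 / (1000 × 9.81) = 22.73 m.
Velocity heads: v₁²/2g = 2.83²/19.62 = 0.408 m; v₂²/2g = 1.06²/19.62 = 0.057 m.
Total head H = z₁ + ψ₁ + v₁²/2g = 102.86 + 22.73 + 0.408 = 126.00 m.
ψ₂ = H − z₂ − v₂²/2g = 126.00 − 97.79 − 0.057 = 28.15 m.
P₂ = ρgψ₂ = 1000 × 9.81 × 28.15 ≈ 276 kPa.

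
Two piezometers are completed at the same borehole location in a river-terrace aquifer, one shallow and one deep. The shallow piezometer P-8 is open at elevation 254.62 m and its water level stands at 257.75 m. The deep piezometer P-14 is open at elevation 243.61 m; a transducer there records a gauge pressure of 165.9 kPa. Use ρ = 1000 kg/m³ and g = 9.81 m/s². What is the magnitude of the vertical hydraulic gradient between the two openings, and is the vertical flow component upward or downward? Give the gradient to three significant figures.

|i_v| ≈ 0.252; vertical flow is upward

Total head at P-8: h = 257.75 m (water level in the standpipe).
Pressure head at P-14: ψ = P/(ρg) = 165.9×1000 / (1000 × 9.81) = 16.91 m.
Total head at P-14: h = z + ψ = 243.61 + 16.91 = 260.52 m.
Δh = h(P-8) − h(P-14) = 257.75 − 260.52 = -2.77 m.
Vertical separation Δz = 254.62 − 243.61 = 11.01 m.
|i_v| = |Δh| / Δz = 2.77 / 11.01 = 0.252.
Head is higher in the deep piezometer, so vertical flow is upward (discharge condition).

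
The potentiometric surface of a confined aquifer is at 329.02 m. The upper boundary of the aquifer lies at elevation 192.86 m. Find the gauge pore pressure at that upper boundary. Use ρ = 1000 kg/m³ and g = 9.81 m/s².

P ≈ 1340 kPa

Pressure head at the aquifer top: ψ = h − z = 329.02 − 192.86 = 136.16 m.
P = ρgψ = 1000 × 9.81 × 136.16 = 1335730 Pa ≈ 1340 kPa.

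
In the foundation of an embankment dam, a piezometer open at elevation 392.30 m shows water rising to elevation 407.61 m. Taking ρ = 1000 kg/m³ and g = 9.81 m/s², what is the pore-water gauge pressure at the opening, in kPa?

Pressure head ψ = h − z = 407.61 − 392.30 = 15.31 m.
P = ρgψ = 1000 × 9.81 × 15.31 = 150191 Pa ≈ 150 kPa.

P ≈ 150 kPa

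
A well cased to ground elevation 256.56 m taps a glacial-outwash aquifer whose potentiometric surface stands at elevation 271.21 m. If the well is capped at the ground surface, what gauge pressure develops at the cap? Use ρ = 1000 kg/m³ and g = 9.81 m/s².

Head above the cap: Δh = 271.21 − 256.56 = 14.65 m.
P = ρgΔh = 1000 × 9.81 × 14.65 = 143716 Pa ≈ 144 kPa.

P ≈ 144 kPa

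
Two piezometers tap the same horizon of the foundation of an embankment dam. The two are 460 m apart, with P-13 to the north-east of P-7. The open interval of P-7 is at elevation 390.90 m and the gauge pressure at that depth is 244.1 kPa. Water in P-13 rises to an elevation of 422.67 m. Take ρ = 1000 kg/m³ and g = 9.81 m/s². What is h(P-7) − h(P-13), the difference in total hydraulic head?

Pressure head at P-7: ψ = P/(ρg) = 244.1×1000 / (1000 × 9.81) = 24.88 m.
Total head at P-7: h = z + ψ = 390.90 + 24.88 = 415.78 m.
Total head at P-13: h = 422.67 m (water level in the piezometer is the total head).
Head difference: h(P-7) − h(P-13) = 415.78 − 422.67 = -6.89 m.

Δh ≈ -6.89 m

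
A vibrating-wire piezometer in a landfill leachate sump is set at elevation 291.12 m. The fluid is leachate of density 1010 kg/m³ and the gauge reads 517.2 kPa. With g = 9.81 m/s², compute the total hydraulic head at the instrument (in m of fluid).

ψ = P/(ρg) = 517.2×1000 / (1010 × 9.81) = 52.20 m.
h = z + ψ = 291.12 + 52.20 = 343.32 m.

h ≈ 343.32 m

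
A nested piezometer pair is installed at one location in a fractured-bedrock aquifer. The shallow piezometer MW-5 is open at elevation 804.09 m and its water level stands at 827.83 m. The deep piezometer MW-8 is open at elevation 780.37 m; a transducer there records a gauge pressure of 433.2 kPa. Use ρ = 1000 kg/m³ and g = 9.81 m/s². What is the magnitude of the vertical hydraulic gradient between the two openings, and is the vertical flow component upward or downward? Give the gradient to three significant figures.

|i_v| ≈ 0.139; vertical flow is downward

Total head at MW-5: h = 827.83 m (water level in the standpipe).
Pressure head at MW-8: ψ = P/(ρg) = 433.2×1000 / (1000 × 9.81) = 44.16 m.
Total head at MW-8: h = z + ψ = 780.37 + 44.16 = 824.53 m.
Δh = h(MW-5) − h(MW-8) = 827.83 − 824.53 = 3.30 m.
Vertical separation Δz = 804.09 − 780.37 = 23.72 m.
|i_v| = |Δh| / Δz = 3.30 / 23.72 = 0.139.
Head is higher in the shallow piezometer, so vertical flow is downward (recharge condition).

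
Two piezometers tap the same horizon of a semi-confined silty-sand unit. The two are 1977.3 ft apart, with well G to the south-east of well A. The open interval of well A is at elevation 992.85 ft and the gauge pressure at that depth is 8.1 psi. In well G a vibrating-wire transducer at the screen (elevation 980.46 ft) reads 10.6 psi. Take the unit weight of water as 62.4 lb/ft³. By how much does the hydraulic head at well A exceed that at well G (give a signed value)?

Δh ≈ 6.62 ft

Pressure head at well A: ψ = 144·P/γ = 144 × 8.1 / 62.4 = 18.69 ft.
Total head at well A: h = z + ψ = 992.85 + 18.69 = 1011.54 ft.
Pressure head at well G: ψ = 144·P/γ = 144 × 10.6 / 62.4 = 24.46 ft.
Total head at well G: h = z + ψ = 980.46 + 24.46 = 1004.92 ft.
Head difference: h(well A) − h(well G) = 1011.54 − 1004.92 = 6.62 ft.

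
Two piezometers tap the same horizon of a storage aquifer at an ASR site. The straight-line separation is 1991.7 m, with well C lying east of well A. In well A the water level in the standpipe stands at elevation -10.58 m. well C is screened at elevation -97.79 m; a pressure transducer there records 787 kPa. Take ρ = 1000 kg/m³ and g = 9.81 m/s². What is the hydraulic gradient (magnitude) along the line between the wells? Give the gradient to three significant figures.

Total head at well A: h = -10.58 m (water level in the piezometer is the total head).
Pressure head at well C: ψ = P/(ρg) = 787×1000 / (1000 × 9.81) = 80.22 m.
Total head at well C: h = z + ψ = -97.79 + 80.22 = -17.57 m.
Head difference: h(well A) − h(well C) = -10.58 − (-17.57) = 6.99 m.
Hydraulic gradient: i = |Δh| / L = 6.99 / 1991.7 = 0.00351.

i ≈ 0.00351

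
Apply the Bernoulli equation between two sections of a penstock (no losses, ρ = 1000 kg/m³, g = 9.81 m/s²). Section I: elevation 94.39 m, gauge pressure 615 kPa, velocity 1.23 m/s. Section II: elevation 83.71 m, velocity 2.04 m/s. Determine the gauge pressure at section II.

Pressure head at I: ψ₁ = P₁/(ρg) = 615×1000 / (1000 × 9.81) = 62.69 m.
Velocity heads: v₁²/2g = 1.23²/19.62 = 0.077 m; v₂²/2g = 2.04²/19.62 = 0.212 m.
Total head H = z₁ + ψ₁ + v₁²/2g = 94.39 + 62.69 + 0.077 = 157.16 m.
ψ₂ = H − z₂ − v₂²/2g = 157.16 − 83.71 − 0.212 = 73.24 m.
P₂ = ρgψ₂ = 1000 × 9.81 × 73.24 ≈ 718 kPa.

P₂ ≈ 718 kPa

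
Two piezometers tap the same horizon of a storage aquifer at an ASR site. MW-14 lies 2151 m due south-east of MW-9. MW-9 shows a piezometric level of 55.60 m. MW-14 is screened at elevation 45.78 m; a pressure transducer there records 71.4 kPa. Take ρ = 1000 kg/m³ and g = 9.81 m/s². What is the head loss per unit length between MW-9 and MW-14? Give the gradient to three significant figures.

i ≈ 0.00118 m/m

Total head at MW-9: h = 55.60 m (water level in the piezometer is the total head).
Pressure head at MW-14: ψ = P/(ρg) = 71.4×1000 / (1000 × 9.81) = 7.28 m.
Total head at MW-14: h = z + ψ = 45.78 + 7.28 = 53.06 m.
Head difference: h(MW-9) − h(MW-14) = 55.60 − 53.06 = 2.54 m.
Hydraulic gradient: i = |Δh| / L = 2.54 / 2151 = 0.00118.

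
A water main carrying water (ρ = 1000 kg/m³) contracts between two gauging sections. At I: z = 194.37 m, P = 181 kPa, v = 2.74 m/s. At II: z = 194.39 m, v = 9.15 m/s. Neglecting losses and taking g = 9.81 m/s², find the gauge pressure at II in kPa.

P₂ ≈ 143 kPa

Pressure head at I: ψ₁ = P₁/(ρg) = 181×1000 / (1000 × 9.81) = 18.45 m.
Velocity heads: v₁²/2g = 2.74²/19.62 = 0.383 m; v₂²/2g = 9.15²/19.62 = 4.267 m.
Total head H = z₁ + ψ₁ + v₁²/2g = 194.37 + 18.45 + 0.383 = 213.20 m.
ψ₂ = H − z₂ − v₂²/2g = 213.20 − 194.39 − 4.267 = 14.54 m.
P₂ = ρgψ₂ = 1000 × 9.81 × 14.54 ≈ 143 kPa.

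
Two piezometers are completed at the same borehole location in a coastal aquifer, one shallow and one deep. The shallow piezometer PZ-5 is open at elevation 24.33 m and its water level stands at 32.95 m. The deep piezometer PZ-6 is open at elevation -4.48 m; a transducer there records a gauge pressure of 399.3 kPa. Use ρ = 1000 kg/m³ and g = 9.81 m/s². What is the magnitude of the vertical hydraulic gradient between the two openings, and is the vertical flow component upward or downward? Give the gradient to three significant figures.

Total head at PZ-5: h = 32.95 m (water level in the standpipe).
Pressure head at PZ-6: ψ = P/(ρg) = 399.3×1000 / (1000 × 9.81) = 40.70 m.
Total head at PZ-6: h = z + ψ = -4.48 + 40.70 = 36.22 m.
Δh = h(PZ-5) − h(PZ-6) = 32.95 − 36.22 = -3.27 m.
Vertical separation Δz = 24.33 − (-4.48) = 28.81 m.
|i_v| = |Δh| / Δz = 3.27 / 28.81 = 0.114.
Head is higher in the deep piezometer, so vertical flow is upward (discharge condition).

|i_v| ≈ 0.114; vertical flow is upward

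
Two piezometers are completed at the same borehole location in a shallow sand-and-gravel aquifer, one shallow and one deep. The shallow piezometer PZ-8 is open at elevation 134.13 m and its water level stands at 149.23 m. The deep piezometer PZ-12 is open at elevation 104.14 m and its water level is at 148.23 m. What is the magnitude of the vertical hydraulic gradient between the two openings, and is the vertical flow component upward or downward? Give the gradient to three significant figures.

|i_v| ≈ 0.0333; vertical flow is downward

Total head at PZ-8: h = 149.23 m (water level in the standpipe).
Total head at PZ-12: h = 148.23 m.
Δh = h(PZ-8) − h(PZ-12) = 149.23 − 148.23 = 1.00 m.
Vertical separation Δz = 134.13 − 104.14 = 29.99 m.
|i_v| = |Δh| / Δz = 1.00 / 29.99 = 0.0333.
Head is higher in the shallow piezometer, so vertical flow is downward (recharge condition).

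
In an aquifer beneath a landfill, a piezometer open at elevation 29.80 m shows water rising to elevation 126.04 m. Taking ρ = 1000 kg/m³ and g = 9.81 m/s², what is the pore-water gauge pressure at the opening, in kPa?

P ≈ 944 kPa

Pressure head ψ = h − z = 126.04 − 29.80 = 96.24 m.
P = ρgψ = 1000 × 9.81 × 96.24 = 944114 Pa ≈ 944 kPa.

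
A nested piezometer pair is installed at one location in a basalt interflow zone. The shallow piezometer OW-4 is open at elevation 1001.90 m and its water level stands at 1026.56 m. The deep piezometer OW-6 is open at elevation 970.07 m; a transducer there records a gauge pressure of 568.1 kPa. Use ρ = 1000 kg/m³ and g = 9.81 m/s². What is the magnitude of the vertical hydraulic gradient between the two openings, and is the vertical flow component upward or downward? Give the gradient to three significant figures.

|i_v| ≈ 0.0446; vertical flow is upward

Total head at OW-4: h = 1026.56 m (water level in the standpipe).
Pressure head at OW-6: ψ = P/(ρg) = 568.1×1000 / (1000 × 9.81) = 57.91 m.
Total head at OW-6: h = z + ψ = 970.07 + 57.91 = 1027.98 m.
Δh = h(OW-4) − h(OW-6) = 1026.56 − 1027.98 = -1.42 m.
Vertical separation Δz = 1001.90 − 970.07 = 31.83 m.
|i_v| = |Δh| / Δz = 1.42 / 31.83 = 0.0446.
Head is higher in the deep piezometer, so vertical flow is upward (discharge condition).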